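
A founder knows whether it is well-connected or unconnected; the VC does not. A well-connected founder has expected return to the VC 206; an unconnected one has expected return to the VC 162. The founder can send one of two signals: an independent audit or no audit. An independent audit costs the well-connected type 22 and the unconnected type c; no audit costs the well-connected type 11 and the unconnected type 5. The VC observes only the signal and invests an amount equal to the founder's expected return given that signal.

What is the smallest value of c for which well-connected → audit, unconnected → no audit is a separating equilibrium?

Under separation: audit → well-connected (pays 206); no audit → unconnected (pays 162).
Well-connected: 206 − 22 = 184 ≥ 162 − 11 = 151. Holds regardless of c. ✓
Unconnected: 162 − 5 ≥ 206 − c, so c ≥ 206 − 157 = 49.

49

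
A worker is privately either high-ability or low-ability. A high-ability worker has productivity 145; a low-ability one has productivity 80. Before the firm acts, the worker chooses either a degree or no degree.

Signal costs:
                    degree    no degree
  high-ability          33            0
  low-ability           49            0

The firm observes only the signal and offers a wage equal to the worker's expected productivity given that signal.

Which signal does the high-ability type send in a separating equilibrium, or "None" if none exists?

Try high-ability → degree, low-ability → no degree:
  If types separate, degree earns payment 145 and no degree earns 80.
  High-ability: degree gives 145 − 33 = 112; no degree gives 80 − 0 = 80. No deviation. ✓
  Low-ability: no degree gives 80 − 0 = 80; degree gives 145 − 49 = 96. Would deviate. ✗
Try high-ability → no degree, low-ability → degree:
  If types separate, no degree earns payment 145 and degree earns 80.
  High-ability: no degree gives 145 − 0 = 145; degree gives 80 − 33 = 47. No deviation. ✓
  Low-ability: degree gives 80 − 49 = 31; no degree gives 145 − 0 = 145. Would deviate. ✗
Neither assignment is incentive-compatible.

None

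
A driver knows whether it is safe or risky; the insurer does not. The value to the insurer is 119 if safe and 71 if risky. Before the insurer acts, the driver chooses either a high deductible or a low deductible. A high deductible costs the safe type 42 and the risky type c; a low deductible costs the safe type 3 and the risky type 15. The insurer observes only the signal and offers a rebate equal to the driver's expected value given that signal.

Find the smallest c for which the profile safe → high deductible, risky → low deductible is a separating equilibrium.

Under separation: high deductible → safe (pays 119); low deductible → risky (pays 71).
Safe: 119 − 42 = 77 ≥ 71 − 3 = 68. Holds regardless of c. ✓
Risky: 71 − 15 ≥ 119 − c, so c ≥ 119 − 56 = 63.

63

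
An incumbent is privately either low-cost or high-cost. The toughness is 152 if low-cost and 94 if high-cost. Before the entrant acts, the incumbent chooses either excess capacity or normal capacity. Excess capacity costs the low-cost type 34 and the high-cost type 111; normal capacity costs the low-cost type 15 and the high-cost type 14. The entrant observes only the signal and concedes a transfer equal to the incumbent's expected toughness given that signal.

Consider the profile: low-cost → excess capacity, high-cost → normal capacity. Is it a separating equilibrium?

If types separate, excess capacity earns payment 152 and normal capacity earns 94.
Low-cost: excess capacity gives 152 − 34 = 118; normal capacity gives 94 − 15 = 79. No deviation. ✓
High-cost: normal capacity gives 94 − 14 = 80; excess capacity gives 152 − 111 = 41. No deviation. ✓
Both incentive constraints hold.

Yes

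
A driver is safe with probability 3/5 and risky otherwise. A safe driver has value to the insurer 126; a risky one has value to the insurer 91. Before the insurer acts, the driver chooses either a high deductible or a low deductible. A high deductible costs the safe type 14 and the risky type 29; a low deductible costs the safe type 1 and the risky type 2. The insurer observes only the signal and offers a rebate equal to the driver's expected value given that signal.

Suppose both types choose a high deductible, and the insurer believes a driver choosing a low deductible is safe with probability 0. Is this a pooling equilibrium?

No

At the pooled signal (high deductible) the insurer holds the prior 3/5 and pays 3/5·126 + 2/5·91 = 112. Off-path (low deductible) belief 0 gives 0·126 + 1·91 = 91.
Safe: high deductible gives 112 − 14 = 98; low deductible gives 91 − 1 = 90. Stays. ✓
Risky: high deductible gives 112 − 29 = 83; low deductible gives 91 − 2 = 89. Deviates. ✗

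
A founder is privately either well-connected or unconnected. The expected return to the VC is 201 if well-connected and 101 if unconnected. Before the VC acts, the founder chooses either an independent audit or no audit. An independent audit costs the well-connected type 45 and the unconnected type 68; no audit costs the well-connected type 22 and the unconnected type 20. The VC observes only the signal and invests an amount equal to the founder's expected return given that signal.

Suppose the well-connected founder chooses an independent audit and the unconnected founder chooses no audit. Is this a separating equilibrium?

If types separate, audit earns payment 201 and no audit earns 101.
Well-connected: audit gives 201 − 45 = 156; no audit gives 101 − 22 = 79. No deviation. ✓
Unconnected: no audit gives 101 − 20 = 81; audit gives 201 − 68 = 133. Would deviate. ✗

No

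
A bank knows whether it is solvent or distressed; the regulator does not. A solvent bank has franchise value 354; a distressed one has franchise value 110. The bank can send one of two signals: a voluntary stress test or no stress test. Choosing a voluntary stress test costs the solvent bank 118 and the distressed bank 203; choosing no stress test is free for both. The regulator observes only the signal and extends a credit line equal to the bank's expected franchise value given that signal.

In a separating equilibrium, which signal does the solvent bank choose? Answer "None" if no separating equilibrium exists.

None

Try solvent → stress test, distressed → no stress test:
  If types separate, stress test earns payment 354 and no stress test earns 110.
  Solvent: stress test gives 354 − 118 = 236; no stress test gives 110 − 0 = 110. No deviation. ✓
  Distressed: no stress test gives 110 − 0 = 110; stress test gives 354 − 203 = 151. Would deviate. ✗
Try solvent → no stress test, distressed → stress test:
  If types separate, no stress test earns payment 354 and stress test earns 110.
  Solvent: no stress test gives 354 − 0 = 354; stress test gives 110 − 118 = -8. No deviation. ✓
  Distressed: stress test gives 110 − 203 = -93; no stress test gives 354 − 0 = 354. Would deviate. ✗
Neither assignment is incentive-compatible.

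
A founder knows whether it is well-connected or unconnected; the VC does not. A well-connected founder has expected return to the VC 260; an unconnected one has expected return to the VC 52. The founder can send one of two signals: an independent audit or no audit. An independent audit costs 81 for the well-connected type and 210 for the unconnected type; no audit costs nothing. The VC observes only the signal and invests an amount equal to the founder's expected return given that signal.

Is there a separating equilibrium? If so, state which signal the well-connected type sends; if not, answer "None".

audit

Try well-connected → audit, unconnected → no audit:
  If types separate, audit earns payment 260 and no audit earns 52.
  Well-connected: audit gives 260 − 81 = 179; no audit gives 52 − 0 = 52. No deviation. ✓
  Unconnected: no audit gives 52 − 0 = 52; audit gives 260 − 210 = 50. No deviation. ✓
Both hold — the well-connected type sends audit.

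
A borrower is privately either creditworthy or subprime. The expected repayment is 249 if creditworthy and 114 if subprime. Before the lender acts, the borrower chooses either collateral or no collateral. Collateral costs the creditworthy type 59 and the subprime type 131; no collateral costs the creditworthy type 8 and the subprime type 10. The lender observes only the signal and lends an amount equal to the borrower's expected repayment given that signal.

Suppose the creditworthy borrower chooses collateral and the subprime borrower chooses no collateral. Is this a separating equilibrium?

No

Under separation the lender infers type exactly: collateral → creditworthy (pays 249), no collateral → subprime (pays 114).
Creditworthy: collateral gives 249 − 59 = 190; no collateral gives 114 − 8 = 106. No deviation. ✓
Subprime: no collateral gives 114 − 10 = 104; collateral gives 249 − 131 = 118. Would deviate. ✗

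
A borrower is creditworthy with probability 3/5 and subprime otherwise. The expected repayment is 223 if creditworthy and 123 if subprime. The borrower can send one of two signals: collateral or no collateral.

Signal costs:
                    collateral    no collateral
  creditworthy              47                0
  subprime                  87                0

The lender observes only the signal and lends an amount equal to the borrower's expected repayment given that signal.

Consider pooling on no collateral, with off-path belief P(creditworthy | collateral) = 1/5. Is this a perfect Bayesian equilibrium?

Yes

On the equilibrium path (no collateral) the lender holds the prior 3/5 and pays 3/5·223 + 2/5·123 = 183. Off-path (collateral) belief 1/5 gives 1/5·223 + 4/5·123 = 143.
Creditworthy: no collateral gives 183 − 0 = 183; collateral gives 143 − 47 = 96. Stays. ✓
Subprime: no collateral gives 183 − 0 = 183; collateral gives 143 − 87 = 56. Stays. ✓
Beliefs are Bayes-consistent on-path and both types best-respond.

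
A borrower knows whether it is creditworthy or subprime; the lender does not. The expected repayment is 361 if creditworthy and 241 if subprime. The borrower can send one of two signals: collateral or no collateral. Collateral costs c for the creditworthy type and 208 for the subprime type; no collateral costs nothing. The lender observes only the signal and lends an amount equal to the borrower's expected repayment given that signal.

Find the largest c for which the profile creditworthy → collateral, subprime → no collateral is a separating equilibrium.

Under separation: collateral → creditworthy (pays 361); no collateral → subprime (pays 241).
Subprime: 241 − 0 = 241 ≥ 361 − 208 = 153. Holds regardless of c. ✓
Creditworthy: 361 − c ≥ 241 − 0, so c ≤ 361 − 241 = 120.

120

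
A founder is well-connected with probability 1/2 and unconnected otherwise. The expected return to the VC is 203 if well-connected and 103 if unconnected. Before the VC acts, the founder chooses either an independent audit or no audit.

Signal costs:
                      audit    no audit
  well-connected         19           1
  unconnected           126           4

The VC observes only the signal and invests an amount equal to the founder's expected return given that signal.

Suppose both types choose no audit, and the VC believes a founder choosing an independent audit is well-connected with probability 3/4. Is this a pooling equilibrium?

On the equilibrium path (no audit) the VC holds the prior 1/2 and pays 1/2·203 + 1/2·103 = 153. Off-path (audit) belief 3/4 gives 3/4·203 + 1/4·103 = 178.
Well-connected: no audit gives 153 − 1 = 152; audit gives 178 − 19 = 159. Deviates. ✗
Unconnected: no audit gives 153 − 4 = 149; audit gives 178 − 126 = 52. Stays. ✓

No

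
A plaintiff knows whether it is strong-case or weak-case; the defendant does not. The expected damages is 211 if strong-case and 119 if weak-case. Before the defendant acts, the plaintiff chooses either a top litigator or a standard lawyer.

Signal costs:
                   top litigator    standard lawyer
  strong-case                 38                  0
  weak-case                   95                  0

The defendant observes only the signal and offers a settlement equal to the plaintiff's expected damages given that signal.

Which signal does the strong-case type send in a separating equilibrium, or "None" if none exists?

Try strong-case → top litigator, weak-case → standard lawyer:
  If types separate, top litigator earns payment 211 and standard lawyer earns 119.
  Strong-case: top litigator gives 211 − 38 = 173; standard lawyer gives 119 − 0 = 119. No deviation. ✓
  Weak-case: standard lawyer gives 119 − 0 = 119; top litigator gives 211 − 95 = 116. No deviation. ✓
Both hold — the strong-case type sends top litigator.

top litigator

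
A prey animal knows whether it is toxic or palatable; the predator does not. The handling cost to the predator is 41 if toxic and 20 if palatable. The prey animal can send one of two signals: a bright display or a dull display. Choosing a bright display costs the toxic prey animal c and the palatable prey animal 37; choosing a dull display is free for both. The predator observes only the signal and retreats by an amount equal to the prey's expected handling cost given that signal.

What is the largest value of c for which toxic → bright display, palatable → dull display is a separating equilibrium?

21

Under separation: bright display → toxic (pays 41); dull display → palatable (pays 20).
Palatable: 20 − 0 = 20 ≥ 41 − 37 = 4. Holds regardless of c. ✓
Toxic: 41 − c ≥ 20 − 0, so c ≤ 41 − 20 = 21.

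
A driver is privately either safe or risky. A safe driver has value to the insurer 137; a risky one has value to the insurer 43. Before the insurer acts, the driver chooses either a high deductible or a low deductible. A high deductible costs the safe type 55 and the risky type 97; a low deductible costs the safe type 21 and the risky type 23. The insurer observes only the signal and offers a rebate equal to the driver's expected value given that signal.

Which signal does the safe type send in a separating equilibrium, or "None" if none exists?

Try safe → high deductible, risky → low deductible:
  If types separate, high deductible earns payment 137 and low deductible earns 43.
  Safe: high deductible gives 137 − 55 = 82; low deductible gives 43 − 21 = 22. No deviation. ✓
  Risky: low deductible gives 43 − 23 = 20; high deductible gives 137 − 97 = 40. Would deviate. ✗
Try safe → low deductible, risky → high deductible:
  If types separate, low deductible earns payment 137 and high deductible earns 43.
  Safe: low deductible gives 137 − 21 = 116; high deductible gives 43 − 55 = -12. No deviation. ✓
  Risky: high deductible gives 43 − 97 = -54; low deductible gives 137 − 23 = 114. Would deviate. ✗
Neither assignment is incentive-compatible.

None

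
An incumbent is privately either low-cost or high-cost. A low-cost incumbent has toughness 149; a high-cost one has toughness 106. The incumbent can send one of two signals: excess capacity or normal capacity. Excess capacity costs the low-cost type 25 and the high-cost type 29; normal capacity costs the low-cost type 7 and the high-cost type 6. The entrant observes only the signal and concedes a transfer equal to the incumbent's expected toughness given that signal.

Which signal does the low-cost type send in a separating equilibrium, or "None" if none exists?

None

Try low-cost → excess capacity, high-cost → normal capacity:
  If types separate, excess capacity earns payment 149 and normal capacity earns 106.
  Low-cost: excess capacity gives 149 − 25 = 124; normal capacity gives 106 − 7 = 99. No deviation. ✓
  High-cost: normal capacity gives 106 − 6 = 100; excess capacity gives 149 − 29 = 120. Would deviate. ✗
Try low-cost → normal capacity, high-cost → excess capacity:
  If types separate, normal capacity earns payment 149 and excess capacity earns 106.
  Low-cost: normal capacity gives 149 − 7 = 142; excess capacity gives 106 − 25 = 81. No deviation. ✓
  High-cost: excess capacity gives 106 − 29 = 77; normal capacity gives 149 − 6 = 143. Would deviate. ✗
Neither assignment is incentive-compatible.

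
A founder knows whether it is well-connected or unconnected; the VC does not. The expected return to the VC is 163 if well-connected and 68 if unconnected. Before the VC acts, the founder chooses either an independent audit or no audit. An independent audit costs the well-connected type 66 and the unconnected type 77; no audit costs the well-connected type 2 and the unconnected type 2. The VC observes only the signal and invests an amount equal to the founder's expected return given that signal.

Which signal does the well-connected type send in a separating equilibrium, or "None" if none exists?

Try well-connected → audit, unconnected → no audit:
  If types separate, audit earns payment 163 and no audit earns 68.
  Well-connected: audit gives 163 − 66 = 97; no audit gives 68 − 2 = 66. No deviation. ✓
  Unconnected: no audit gives 68 − 2 = 66; audit gives 163 − 77 = 86. Would deviate. ✗
Try well-connected → no audit, unconnected → audit:
  If types separate, no audit earns payment 163 and audit earns 68.
  Well-connected: no audit gives 163 − 2 = 161; audit gives 68 − 66 = 2. No deviation. ✓
  Unconnected: audit gives 68 − 77 = -9; no audit gives 163 − 2 = 161. Would deviate. ✗
Neither assignment is incentive-compatible.

None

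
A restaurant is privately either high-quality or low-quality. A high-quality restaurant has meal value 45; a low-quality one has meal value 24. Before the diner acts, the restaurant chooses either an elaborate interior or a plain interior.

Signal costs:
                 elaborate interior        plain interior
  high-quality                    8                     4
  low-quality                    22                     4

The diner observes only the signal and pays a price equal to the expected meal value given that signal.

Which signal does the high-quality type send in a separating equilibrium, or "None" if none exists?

None

Try high-quality → elaborate interior, low-quality → plain interior:
  Under separation the diner infers type exactly: elaborate interior → high-quality (pays 45), plain interior → low-quality (pays 24).
  High-quality: elaborate interior gives 45 − 8 = 37; plain interior gives 24 − 4 = 20. No deviation. ✓
  Low-quality: plain interior gives 24 − 4 = 20; elaborate interior gives 45 − 22 = 23. Would deviate. ✗
Try high-quality → plain interior, low-quality → elaborate interior:
  Under separation the diner infers type exactly: plain interior → high-quality (pays 45), elaborate interior → low-quality (pays 24).
  High-quality: plain interior gives 45 − 4 = 41; elaborate interior gives 24 − 8 = 16. No deviation. ✓
  Low-quality: elaborate interior gives 24 − 22 = 2; plain interior gives 45 − 4 = 41. Would deviate. ✗
Neither assignment is incentive-compatible.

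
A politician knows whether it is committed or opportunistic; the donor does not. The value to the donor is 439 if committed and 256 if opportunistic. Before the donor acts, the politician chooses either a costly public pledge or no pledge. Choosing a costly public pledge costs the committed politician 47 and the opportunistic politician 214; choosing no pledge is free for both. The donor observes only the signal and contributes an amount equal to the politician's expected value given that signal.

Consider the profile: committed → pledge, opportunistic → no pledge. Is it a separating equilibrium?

Under separation the donor infers type exactly: pledge → committed (pays 439), no pledge → opportunistic (pays 256).
Committed: pledge gives 439 − 47 = 392; no pledge gives 256 − 0 = 256. No deviation. ✓
Opportunistic: no pledge gives 256 − 0 = 256; pledge gives 439 − 214 = 225. No deviation. ✓
Neither type gains from mimicking the other.

Yes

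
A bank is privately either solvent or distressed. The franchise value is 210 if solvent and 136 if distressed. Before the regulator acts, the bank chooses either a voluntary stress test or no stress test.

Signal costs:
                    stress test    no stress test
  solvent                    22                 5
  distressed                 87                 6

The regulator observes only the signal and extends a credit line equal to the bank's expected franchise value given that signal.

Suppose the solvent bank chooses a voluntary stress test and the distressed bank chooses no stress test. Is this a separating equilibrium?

Under separation the regulator infers type exactly: stress test → solvent (pays 210), no stress test → distressed (pays 136).
Solvent: stress test gives 210 − 22 = 188; no stress test gives 136 − 5 = 131. No deviation. ✓
Distressed: no stress test gives 136 − 6 = 130; stress test gives 210 − 87 = 123. No deviation. ✓
Both incentive constraints hold.

Yes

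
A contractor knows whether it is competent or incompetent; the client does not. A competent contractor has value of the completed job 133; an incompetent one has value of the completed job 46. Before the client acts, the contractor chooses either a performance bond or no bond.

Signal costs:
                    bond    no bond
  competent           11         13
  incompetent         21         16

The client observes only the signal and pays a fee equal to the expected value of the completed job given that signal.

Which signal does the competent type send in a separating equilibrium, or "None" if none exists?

None

Try competent → bond, incompetent → no bond:
  Under separation the client infers type exactly: bond → competent (pays 133), no bond → incompetent (pays 46).
  Competent: bond gives 133 − 11 = 122; no bond gives 46 − 13 = 33. No deviation. ✓
  Incompetent: no bond gives 46 − 16 = 30; bond gives 133 − 21 = 112. Would deviate. ✗
Try competent → no bond, incompetent → bond:
  Under separation the client infers type exactly: no bond → competent (pays 133), bond → incompetent (pays 46).
  Competent: no bond gives 133 − 13 = 120; bond gives 46 − 11 = 35. No deviation. ✓
  Incompetent: bond gives 46 − 21 = 25; no bond gives 133 − 16 = 117. Would deviate. ✗
Neither assignment is incentive-compatible.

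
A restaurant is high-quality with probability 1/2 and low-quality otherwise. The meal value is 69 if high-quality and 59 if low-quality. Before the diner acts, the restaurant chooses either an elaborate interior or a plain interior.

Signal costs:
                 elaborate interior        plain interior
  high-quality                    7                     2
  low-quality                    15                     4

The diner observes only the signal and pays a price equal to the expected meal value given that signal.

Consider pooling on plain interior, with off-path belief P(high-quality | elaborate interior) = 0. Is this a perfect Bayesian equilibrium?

At the pooled signal (plain interior) the diner holds the prior 1/2 and pays 1/2·69 + 1/2·59 = 64. Off-path (elaborate interior) belief 0 gives 0·69 + 1·59 = 59.
High-quality: plain interior gives 64 − 2 = 62; elaborate interior gives 59 − 7 = 52. Stays. ✓
Low-quality: plain interior gives 64 − 4 = 60; elaborate interior gives 59 − 15 = 44. Stays. ✓

Yes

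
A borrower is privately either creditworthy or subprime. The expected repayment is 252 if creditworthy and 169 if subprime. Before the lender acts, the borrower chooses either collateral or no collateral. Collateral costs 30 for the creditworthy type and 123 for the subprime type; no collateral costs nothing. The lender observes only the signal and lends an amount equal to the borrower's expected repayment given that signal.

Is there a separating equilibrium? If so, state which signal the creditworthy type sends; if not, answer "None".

Try creditworthy → collateral, subprime → no collateral:
  Under separation the lender infers type exactly: collateral → creditworthy (pays 252), no collateral → subprime (pays 169).
  Creditworthy: collateral gives 252 − 30 = 222; no collateral gives 169 − 0 = 169. No deviation. ✓
  Subprime: no collateral gives 169 − 0 = 169; collateral gives 252 − 123 = 129. No deviation. ✓
Both hold — the creditworthy type sends collateral.

collateral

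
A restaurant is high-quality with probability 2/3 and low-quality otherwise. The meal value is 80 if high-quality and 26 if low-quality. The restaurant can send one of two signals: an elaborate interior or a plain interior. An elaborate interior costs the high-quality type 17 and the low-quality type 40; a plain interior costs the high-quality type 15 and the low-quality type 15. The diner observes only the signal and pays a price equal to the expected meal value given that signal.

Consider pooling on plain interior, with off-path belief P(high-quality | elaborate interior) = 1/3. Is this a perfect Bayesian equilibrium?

Yes

At the pooled signal (plain interior) the diner holds the prior 2/3 and pays 2/3·80 + 1/3·26 = 62. Off-path (elaborate interior) belief 1/3 gives 1/3·80 + 2/3·26 = 44.
High-quality: plain interior gives 62 − 15 = 47; elaborate interior gives 44 − 17 = 27. Stays. ✓
Low-quality: plain interior gives 62 − 15 = 47; elaborate interior gives 44 − 40 = 4. Stays. ✓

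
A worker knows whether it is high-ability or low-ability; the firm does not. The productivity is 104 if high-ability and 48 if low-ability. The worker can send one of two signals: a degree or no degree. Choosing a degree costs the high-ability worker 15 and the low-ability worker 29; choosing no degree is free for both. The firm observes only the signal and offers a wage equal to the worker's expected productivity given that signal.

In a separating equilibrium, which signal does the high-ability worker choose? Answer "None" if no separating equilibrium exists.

None

Try high-ability → degree, low-ability → no degree:
  If types separate, degree earns payment 104 and no degree earns 48.
  High-ability: degree gives 104 − 15 = 89; no degree gives 48 − 0 = 48. No deviation. ✓
  Low-ability: no degree gives 48 − 0 = 48; degree gives 104 − 29 = 75. Would deviate. ✗
Try high-ability → no degree, low-ability → degree:
  If types separate, no degree earns payment 104 and degree earns 48.
  High-ability: no degree gives 104 − 0 = 104; degree gives 48 − 15 = 33. No deviation. ✓
  Low-ability: degree gives 48 − 29 = 19; no degree gives 104 − 0 = 104. Would deviate. ✗
Neither assignment is incentive-compatible.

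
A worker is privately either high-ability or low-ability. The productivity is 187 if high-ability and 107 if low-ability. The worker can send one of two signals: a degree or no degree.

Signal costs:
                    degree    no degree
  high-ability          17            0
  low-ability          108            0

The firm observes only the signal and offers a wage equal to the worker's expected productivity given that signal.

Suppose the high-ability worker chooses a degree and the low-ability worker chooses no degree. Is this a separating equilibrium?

Under separation the firm infers type exactly: degree → high-ability (pays 187), no degree → low-ability (pays 107).
High-ability: degree gives 187 − 17 = 170; no degree gives 107 − 0 = 107. No deviation. ✓
Low-ability: no degree gives 107 − 0 = 107; degree gives 187 − 108 = 79. No deviation. ✓
Neither type gains from mimicking the other.

Yes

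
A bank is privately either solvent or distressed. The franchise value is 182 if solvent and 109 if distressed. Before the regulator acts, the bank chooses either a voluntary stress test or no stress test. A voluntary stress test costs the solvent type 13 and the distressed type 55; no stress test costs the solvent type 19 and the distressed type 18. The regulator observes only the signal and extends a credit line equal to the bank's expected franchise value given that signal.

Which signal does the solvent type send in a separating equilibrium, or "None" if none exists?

None

Try solvent → stress test, distressed → no stress test:
  Under separation the regulator infers type exactly: stress test → solvent (pays 182), no stress test → distressed (pays 109).
  Solvent: stress test gives 182 − 13 = 169; no stress test gives 109 − 19 = 90. No deviation. ✓
  Distressed: no stress test gives 109 − 18 = 91; stress test gives 182 − 55 = 127. Would deviate. ✗
Try solvent → no stress test, distressed → stress test:
  Under separation the regulator infers type exactly: no stress test → solvent (pays 182), stress test → distressed (pays 109).
  Solvent: no stress test gives 182 − 19 = 163; stress test gives 109 − 13 = 96. No deviation. ✓
  Distressed: stress test gives 109 − 55 = 54; no stress test gives 182 − 18 = 164. Would deviate. ✗
Neither assignment is incentive-compatible.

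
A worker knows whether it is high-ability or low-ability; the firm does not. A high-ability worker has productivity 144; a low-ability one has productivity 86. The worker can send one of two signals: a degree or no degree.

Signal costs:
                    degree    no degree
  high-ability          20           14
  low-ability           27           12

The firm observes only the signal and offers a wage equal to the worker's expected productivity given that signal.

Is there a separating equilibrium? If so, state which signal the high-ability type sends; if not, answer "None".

Try high-ability → degree, low-ability → no degree:
  If types separate, degree earns payment 144 and no degree earns 86.
  High-ability: degree gives 144 − 20 = 124; no degree gives 86 − 14 = 72. No deviation. ✓
  Low-ability: no degree gives 86 − 12 = 74; degree gives 144 − 27 = 117. Would deviate. ✗
Try high-ability → no degree, low-ability → degree:
  If types separate, no degree earns payment 144 and degree earns 86.
  High-ability: no degree gives 144 − 14 = 130; degree gives 86 − 20 = 66. No deviation. ✓
  Low-ability: degree gives 86 − 27 = 59; no degree gives 144 − 12 = 132. Would deviate. ✗
Neither assignment is incentive-compatible.

None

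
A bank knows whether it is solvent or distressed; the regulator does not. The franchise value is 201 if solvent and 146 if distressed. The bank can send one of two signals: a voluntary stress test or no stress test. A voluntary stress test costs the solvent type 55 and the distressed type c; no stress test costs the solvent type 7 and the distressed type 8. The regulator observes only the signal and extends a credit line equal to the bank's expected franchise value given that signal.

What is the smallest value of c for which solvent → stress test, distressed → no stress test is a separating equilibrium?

63

Under separation: stress test → solvent (pays 201); no stress test → distressed (pays 146).
Solvent: 201 − 55 = 146 ≥ 146 − 7 = 139. Holds regardless of c. ✓
Distressed: 146 − 8 ≥ 201 − c, so c ≥ 201 − 138 = 63.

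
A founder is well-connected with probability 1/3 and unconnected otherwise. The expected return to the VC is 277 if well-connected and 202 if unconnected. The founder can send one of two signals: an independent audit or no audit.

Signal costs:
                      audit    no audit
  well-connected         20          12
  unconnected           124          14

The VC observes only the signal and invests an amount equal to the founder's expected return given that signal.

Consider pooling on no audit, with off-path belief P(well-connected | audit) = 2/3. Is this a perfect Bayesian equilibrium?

No

At the pooled signal (no audit) the VC holds the prior 1/3 and pays 1/3·277 + 2/3·202 = 227. Off-path (audit) belief 2/3 gives 2/3·277 + 1/3·202 = 252.
Well-connected: no audit gives 227 − 12 = 215; audit gives 252 − 20 = 232. Deviates. ✗
Unconnected: no audit gives 227 − 14 = 213; audit gives 252 − 124 = 128. Stays. ✓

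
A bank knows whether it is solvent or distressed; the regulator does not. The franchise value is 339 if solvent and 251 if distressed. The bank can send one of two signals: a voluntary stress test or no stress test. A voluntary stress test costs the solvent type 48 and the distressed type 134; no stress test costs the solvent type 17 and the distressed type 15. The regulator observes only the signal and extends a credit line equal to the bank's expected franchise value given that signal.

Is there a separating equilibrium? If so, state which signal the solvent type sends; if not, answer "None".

Try solvent → stress test, distressed → no stress test:
  If types separate, stress test earns payment 339 and no stress test earns 251.
  Solvent: stress test gives 339 − 48 = 291; no stress test gives 251 − 17 = 234. No deviation. ✓
  Distressed: no stress test gives 251 − 15 = 236; stress test gives 339 − 134 = 205. No deviation. ✓
Both hold — the solvent type sends stress test.

stress test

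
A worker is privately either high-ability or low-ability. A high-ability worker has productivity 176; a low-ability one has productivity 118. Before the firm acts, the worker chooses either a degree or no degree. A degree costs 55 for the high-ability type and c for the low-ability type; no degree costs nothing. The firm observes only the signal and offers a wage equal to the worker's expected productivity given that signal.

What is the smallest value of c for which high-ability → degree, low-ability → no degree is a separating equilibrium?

Under separation: degree → high-ability (pays 176); no degree → low-ability (pays 118).
High-ability: 176 − 55 = 121 ≥ 118 − 0 = 118. Holds regardless of c. ✓
Low-ability: 118 − 0 ≥ 176 − c, so c ≥ 176 − 118 = 58.

58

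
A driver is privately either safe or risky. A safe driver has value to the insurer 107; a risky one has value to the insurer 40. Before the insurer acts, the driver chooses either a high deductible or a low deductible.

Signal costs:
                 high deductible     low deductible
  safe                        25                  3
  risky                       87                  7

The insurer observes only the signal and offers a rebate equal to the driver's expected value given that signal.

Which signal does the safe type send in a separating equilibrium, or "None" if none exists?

high deductible

Try safe → high deductible, risky → low deductible:
  Under separation the insurer infers type exactly: high deductible → safe (pays 107), low deductible → risky (pays 40).
  Safe: high deductible gives 107 − 25 = 82; low deductible gives 40 − 3 = 37. No deviation. ✓
  Risky: low deductible gives 40 − 7 = 33; high deductible gives 107 − 87 = 20. No deviation. ✓
Both hold — the safe type sends high deductible.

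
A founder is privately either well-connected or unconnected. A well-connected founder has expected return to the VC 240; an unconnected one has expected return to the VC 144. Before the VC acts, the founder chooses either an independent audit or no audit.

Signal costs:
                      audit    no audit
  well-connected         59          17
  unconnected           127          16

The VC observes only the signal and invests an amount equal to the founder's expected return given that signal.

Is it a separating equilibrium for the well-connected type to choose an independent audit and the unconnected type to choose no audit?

Under separation the VC infers type exactly: audit → well-connected (pays 240), no audit → unconnected (pays 144).
Well-connected: audit gives 240 − 59 = 181; no audit gives 144 − 17 = 127. No deviation. ✓
Unconnected: no audit gives 144 − 16 = 128; audit gives 240 − 127 = 113. No deviation. ✓
Neither type gains from mimicking the other.

Yes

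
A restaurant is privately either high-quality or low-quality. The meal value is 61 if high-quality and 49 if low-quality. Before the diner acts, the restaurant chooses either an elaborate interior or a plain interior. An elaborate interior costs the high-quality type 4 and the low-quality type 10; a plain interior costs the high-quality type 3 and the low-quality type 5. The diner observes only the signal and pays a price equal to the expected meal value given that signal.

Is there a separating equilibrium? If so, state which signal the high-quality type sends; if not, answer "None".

Try high-quality → elaborate interior, low-quality → plain interior:
  Under separation the diner infers type exactly: elaborate interior → high-quality (pays 61), plain interior → low-quality (pays 49).
  High-quality: elaborate interior gives 61 − 4 = 57; plain interior gives 49 − 3 = 46. No deviation. ✓
  Low-quality: plain interior gives 49 − 5 = 44; elaborate interior gives 61 − 10 = 51. Would deviate. ✗
Try high-quality → plain interior, low-quality → elaborate interior:
  Under separation the diner infers type exactly: plain interior → high-quality (pays 61), elaborate interior → low-quality (pays 49).
  High-quality: plain interior gives 61 − 3 = 58; elaborate interior gives 49 − 4 = 45. No deviation. ✓
  Low-quality: elaborate interior gives 49 − 10 = 39; plain interior gives 61 − 5 = 56. Would deviate. ✗
Neither assignment is incentive-compatible.

None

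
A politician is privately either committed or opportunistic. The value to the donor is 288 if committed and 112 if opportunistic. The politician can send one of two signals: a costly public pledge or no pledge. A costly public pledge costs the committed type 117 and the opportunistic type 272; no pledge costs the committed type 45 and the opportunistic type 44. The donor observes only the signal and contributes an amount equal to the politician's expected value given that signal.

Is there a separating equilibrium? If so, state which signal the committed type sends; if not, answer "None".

pledge

Try committed → pledge, opportunistic → no pledge:
  If types separate, pledge earns payment 288 and no pledge earns 112.
  Committed: pledge gives 288 − 117 = 171; no pledge gives 112 − 45 = 67. No deviation. ✓
  Opportunistic: no pledge gives 112 − 44 = 68; pledge gives 288 − 272 = 16. No deviation. ✓
Both hold — the committed type sends pledge.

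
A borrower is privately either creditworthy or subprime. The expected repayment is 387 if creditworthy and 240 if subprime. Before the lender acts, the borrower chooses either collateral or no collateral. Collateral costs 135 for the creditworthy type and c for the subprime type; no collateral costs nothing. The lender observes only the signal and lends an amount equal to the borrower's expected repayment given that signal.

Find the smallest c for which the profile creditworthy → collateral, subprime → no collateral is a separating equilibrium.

147

Under separation: collateral → creditworthy (pays 387); no collateral → subprime (pays 240).
Creditworthy: 387 − 135 = 252 ≥ 240 − 0 = 240. Holds regardless of c. ✓
Subprime: 240 − 0 ≥ 387 − c, so c ≥ 387 − 240 = 147.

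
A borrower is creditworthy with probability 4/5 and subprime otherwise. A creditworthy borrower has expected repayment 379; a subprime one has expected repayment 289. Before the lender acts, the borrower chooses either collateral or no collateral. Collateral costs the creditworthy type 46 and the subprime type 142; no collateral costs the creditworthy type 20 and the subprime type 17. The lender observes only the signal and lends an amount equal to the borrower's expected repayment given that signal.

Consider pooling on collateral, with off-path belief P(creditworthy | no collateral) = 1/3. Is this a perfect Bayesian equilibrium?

At the pooled signal (collateral) the lender holds the prior 4/5 and pays 4/5·379 + 1/5·289 = 361. Off-path (no collateral) belief 1/3 gives 1/3·379 + 2/3·289 = 319.
Creditworthy: collateral gives 361 − 46 = 315; no collateral gives 319 − 20 = 299. Stays. ✓
Subprime: collateral gives 361 − 142 = 219; no collateral gives 319 − 17 = 302. Deviates. ✗

No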